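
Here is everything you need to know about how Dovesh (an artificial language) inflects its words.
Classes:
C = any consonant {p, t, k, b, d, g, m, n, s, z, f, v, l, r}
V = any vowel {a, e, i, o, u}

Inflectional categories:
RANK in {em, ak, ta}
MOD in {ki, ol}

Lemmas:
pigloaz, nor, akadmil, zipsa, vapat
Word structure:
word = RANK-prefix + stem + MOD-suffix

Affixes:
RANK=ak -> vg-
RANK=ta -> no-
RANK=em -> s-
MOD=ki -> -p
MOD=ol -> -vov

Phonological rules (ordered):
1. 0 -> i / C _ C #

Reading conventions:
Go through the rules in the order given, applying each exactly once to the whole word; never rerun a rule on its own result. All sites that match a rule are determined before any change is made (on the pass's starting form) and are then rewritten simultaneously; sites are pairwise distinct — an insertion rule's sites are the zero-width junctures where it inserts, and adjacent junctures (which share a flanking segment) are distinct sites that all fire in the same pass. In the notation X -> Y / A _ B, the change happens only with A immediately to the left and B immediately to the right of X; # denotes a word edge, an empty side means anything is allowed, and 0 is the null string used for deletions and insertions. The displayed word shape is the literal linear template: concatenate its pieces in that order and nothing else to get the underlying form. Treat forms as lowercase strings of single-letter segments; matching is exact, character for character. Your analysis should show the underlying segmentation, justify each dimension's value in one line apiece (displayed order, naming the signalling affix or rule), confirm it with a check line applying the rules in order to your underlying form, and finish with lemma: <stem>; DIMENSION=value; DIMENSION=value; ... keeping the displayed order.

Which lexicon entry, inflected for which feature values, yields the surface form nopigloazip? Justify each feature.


underlying: no-pigloaz-p
RANK=ta - signalled by the affix no-
MOD=ki - signalled by the affix -p
check: nopigloazp -> nopigloazip
lemma: pigloaz; RANK=ta; MOD=ki


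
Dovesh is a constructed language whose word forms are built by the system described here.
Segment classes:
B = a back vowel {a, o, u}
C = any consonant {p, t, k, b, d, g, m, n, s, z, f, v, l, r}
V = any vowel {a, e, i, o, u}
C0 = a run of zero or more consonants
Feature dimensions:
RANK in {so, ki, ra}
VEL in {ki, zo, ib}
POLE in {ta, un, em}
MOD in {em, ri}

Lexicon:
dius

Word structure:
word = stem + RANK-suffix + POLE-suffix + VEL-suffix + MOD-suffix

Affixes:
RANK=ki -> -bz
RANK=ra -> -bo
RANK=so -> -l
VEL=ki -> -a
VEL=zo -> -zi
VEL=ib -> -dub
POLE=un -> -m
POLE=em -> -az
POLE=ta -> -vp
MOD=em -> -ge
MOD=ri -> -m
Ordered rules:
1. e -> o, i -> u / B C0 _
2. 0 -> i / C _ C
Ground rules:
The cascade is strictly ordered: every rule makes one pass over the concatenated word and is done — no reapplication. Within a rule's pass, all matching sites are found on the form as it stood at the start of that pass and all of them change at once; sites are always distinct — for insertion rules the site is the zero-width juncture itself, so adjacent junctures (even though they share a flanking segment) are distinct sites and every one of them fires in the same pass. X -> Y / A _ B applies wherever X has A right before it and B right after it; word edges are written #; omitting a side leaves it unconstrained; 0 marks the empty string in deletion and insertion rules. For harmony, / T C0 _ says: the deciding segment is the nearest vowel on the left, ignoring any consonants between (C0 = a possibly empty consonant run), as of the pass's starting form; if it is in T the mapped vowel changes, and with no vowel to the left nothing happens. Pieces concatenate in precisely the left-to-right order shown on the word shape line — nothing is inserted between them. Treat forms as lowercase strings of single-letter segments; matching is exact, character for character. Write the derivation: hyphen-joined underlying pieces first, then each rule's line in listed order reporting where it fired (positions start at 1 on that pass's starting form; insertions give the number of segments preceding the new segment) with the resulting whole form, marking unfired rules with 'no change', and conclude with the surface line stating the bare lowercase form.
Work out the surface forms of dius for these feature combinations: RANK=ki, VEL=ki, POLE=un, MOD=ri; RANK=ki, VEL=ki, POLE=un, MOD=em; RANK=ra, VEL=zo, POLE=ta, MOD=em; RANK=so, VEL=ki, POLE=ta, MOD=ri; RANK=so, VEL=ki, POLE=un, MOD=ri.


cell RANK=ki, VEL=ki, POLE=un, MOD=ri:
underlying: dius-bz-m-a-m
1. e -> o, i -> u / B C0 _: no change
2. 0 -> i / C _ C: inserts after position(s) 4, 5, 6: diusibizimam
surface: diusibizimam

cell RANK=ki, VEL=ki, POLE=un, MOD=em:
underlying: dius-bz-m-a-ge
1. e -> o, i -> u / B C0 _: fires at position(s) 10: diusbzmago
2. 0 -> i / C _ C: inserts after position(s) 4, 5, 6: diusibizimago
surface: diusibizimago

cell RANK=ra, VEL=zo, POLE=ta, MOD=em:
underlying: dius-bo-vp-zi-ge
1. e -> o, i -> u / B C0 _: fires at position(s) 10: diusbovpzuge
2. 0 -> i / C _ C: inserts after position(s) 4, 7, 8: diusibovipizuge
surface: diusibovipizuge

cell RANK=so, VEL=ki, POLE=ta, MOD=ri:
underlying: dius-l-vp-a-m
1. e -> o, i -> u / B C0 _: no change
2. 0 -> i / C _ C: inserts after position(s) 4, 5, 6: diusilivipam
surface: diusilivipam

cell RANK=so, VEL=ki, POLE=un, MOD=ri:
underlying: dius-l-m-a-m
1. e -> o, i -> u / B C0 _: no change
2. 0 -> i / C _ C: inserts after position(s) 4, 5: diusilimam
surface: diusilimam


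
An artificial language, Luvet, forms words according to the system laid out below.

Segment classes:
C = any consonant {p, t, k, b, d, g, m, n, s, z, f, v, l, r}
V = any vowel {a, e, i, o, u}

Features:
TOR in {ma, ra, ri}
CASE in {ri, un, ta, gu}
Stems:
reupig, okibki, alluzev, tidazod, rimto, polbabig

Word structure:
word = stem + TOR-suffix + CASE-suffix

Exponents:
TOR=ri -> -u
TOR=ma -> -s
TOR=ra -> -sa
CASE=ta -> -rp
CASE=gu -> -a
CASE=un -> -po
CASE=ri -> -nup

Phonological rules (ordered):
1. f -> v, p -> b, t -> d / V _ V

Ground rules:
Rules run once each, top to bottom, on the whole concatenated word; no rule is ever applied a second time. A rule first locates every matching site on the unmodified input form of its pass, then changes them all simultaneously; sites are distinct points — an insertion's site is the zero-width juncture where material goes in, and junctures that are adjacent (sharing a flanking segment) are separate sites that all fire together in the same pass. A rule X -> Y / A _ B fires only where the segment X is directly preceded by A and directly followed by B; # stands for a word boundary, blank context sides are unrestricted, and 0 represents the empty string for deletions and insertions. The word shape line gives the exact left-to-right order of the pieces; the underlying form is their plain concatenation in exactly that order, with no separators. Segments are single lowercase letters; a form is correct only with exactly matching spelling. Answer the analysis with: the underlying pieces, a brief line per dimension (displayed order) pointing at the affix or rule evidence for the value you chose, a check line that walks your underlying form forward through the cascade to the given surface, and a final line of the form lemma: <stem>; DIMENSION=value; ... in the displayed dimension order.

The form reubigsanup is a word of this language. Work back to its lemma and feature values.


underlying: reupig-sa-nup
TOR=ra - signalled by the affix -sa
CASE=ri - signalled by the affix -nup
check: reupigsanup -> reubigsanup
lemma: reupig; TOR=ra; CASE=ri


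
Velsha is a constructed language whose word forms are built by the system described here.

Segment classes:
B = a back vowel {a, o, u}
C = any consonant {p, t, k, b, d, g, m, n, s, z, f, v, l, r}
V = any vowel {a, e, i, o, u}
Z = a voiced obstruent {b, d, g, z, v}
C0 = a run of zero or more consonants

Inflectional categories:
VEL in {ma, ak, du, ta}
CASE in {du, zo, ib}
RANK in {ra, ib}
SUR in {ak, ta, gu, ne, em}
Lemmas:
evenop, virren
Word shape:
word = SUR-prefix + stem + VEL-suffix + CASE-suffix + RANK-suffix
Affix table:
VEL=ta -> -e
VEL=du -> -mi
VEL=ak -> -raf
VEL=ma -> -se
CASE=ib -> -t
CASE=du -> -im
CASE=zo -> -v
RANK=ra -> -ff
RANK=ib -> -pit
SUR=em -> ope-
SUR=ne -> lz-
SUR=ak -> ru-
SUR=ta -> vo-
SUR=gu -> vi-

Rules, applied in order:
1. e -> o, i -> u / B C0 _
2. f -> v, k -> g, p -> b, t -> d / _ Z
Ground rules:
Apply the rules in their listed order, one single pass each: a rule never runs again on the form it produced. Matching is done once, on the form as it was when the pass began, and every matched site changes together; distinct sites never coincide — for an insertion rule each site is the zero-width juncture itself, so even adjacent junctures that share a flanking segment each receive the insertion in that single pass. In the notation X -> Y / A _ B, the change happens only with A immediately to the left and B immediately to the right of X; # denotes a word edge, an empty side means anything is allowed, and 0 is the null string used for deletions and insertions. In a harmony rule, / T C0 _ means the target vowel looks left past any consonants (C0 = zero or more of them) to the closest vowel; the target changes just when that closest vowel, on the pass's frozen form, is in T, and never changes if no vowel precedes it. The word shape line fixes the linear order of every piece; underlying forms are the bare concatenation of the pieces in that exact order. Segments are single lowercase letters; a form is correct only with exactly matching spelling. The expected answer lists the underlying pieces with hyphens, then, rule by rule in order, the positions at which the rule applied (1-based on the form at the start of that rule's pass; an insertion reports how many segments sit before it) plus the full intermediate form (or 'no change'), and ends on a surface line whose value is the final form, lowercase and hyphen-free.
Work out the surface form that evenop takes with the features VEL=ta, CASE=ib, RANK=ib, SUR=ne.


underlying: lz-evenop-e-t-pit
1. e -> o, i -> u / B C0 _: fires at position(s) 9: lzevenopotpit
2. f -> v, k -> g, p -> b, t -> d / _ Z: no change
surface: lzevenopotpit


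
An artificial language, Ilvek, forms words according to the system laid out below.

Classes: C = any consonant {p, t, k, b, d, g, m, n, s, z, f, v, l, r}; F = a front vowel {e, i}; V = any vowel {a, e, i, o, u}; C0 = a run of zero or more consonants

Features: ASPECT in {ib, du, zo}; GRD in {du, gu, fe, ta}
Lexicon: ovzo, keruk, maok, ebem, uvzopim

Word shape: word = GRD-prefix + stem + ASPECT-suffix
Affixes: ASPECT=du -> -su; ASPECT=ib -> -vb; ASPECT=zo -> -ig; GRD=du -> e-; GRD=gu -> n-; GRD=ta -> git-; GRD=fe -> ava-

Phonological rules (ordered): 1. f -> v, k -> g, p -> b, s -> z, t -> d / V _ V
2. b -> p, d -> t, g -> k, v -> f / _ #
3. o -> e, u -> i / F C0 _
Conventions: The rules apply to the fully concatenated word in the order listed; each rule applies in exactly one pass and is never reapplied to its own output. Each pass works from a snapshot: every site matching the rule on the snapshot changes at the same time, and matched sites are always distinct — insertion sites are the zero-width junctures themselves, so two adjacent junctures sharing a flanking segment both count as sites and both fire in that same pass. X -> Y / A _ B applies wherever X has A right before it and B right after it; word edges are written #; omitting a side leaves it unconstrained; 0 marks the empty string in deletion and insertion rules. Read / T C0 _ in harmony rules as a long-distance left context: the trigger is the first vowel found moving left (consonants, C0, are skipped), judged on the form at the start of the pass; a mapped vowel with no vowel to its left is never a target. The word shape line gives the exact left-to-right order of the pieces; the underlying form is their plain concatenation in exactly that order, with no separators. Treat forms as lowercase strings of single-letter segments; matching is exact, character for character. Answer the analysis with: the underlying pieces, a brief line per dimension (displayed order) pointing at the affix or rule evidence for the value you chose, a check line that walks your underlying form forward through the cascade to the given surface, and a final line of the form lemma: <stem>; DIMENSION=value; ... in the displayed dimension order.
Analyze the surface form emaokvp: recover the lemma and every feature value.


underlying: e-maok-vb
ASPECT=ib - signalled by the affix -vb
GRD=du - signalled by the affix e-
check: emaokvb -> emaokvb -> emaokvp -> emaokvp
lemma: maok; ASPECT=ib; GRD=du


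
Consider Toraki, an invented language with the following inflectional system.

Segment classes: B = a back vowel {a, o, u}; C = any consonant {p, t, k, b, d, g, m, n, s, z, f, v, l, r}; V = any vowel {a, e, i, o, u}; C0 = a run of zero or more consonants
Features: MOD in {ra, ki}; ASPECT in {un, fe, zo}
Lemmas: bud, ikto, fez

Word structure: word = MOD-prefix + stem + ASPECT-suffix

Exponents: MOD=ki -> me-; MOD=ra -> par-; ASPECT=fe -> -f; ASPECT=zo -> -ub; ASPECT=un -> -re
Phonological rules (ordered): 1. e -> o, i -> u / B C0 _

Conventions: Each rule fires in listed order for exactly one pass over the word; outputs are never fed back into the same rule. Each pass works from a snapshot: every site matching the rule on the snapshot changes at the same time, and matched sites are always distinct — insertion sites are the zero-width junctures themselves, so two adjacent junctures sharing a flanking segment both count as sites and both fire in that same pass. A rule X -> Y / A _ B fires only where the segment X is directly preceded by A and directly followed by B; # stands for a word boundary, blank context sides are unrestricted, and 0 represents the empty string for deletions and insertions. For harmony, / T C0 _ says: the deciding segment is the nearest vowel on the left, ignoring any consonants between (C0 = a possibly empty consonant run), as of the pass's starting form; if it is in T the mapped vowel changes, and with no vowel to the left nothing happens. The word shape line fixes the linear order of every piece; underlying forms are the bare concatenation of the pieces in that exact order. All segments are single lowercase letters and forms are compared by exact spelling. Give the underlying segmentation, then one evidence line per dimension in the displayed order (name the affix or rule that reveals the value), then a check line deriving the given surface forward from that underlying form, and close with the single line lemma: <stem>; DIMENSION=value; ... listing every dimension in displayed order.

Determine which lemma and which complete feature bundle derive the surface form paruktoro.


underlying: par-ikto-re
MOD=ra - signalled by the affix par-
ASPECT=un - signalled by the affix -re
check: pariktore -> paruktoro
lemma: ikto; MOD=ra; ASPECT=un


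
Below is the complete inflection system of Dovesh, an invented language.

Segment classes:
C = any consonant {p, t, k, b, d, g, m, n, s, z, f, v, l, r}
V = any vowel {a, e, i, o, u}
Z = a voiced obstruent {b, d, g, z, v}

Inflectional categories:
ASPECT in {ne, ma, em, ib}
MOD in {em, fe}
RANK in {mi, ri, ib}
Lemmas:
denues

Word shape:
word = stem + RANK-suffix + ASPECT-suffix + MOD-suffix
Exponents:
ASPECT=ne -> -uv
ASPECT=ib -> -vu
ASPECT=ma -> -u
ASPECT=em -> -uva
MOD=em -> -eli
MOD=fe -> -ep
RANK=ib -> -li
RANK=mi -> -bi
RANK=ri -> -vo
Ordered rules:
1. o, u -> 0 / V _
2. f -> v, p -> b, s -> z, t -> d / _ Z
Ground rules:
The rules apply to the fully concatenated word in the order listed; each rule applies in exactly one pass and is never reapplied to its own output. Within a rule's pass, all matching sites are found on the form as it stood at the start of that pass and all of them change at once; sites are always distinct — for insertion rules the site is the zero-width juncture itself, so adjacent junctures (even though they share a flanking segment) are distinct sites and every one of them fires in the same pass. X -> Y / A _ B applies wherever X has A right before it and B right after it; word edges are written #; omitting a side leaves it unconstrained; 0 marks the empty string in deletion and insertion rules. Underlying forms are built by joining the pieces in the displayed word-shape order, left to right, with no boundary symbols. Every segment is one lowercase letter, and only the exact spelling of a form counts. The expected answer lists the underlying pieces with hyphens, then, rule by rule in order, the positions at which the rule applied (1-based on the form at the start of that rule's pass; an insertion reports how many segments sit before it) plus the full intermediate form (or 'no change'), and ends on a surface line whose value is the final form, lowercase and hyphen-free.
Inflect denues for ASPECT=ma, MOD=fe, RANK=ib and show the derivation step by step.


underlying: denues-li-u-ep
1. o, u -> 0 / V _: fires at position(s) 9: denuesliep
2. f -> v, p -> b, s -> z, t -> d / _ Z: no change
surface: denuesliep


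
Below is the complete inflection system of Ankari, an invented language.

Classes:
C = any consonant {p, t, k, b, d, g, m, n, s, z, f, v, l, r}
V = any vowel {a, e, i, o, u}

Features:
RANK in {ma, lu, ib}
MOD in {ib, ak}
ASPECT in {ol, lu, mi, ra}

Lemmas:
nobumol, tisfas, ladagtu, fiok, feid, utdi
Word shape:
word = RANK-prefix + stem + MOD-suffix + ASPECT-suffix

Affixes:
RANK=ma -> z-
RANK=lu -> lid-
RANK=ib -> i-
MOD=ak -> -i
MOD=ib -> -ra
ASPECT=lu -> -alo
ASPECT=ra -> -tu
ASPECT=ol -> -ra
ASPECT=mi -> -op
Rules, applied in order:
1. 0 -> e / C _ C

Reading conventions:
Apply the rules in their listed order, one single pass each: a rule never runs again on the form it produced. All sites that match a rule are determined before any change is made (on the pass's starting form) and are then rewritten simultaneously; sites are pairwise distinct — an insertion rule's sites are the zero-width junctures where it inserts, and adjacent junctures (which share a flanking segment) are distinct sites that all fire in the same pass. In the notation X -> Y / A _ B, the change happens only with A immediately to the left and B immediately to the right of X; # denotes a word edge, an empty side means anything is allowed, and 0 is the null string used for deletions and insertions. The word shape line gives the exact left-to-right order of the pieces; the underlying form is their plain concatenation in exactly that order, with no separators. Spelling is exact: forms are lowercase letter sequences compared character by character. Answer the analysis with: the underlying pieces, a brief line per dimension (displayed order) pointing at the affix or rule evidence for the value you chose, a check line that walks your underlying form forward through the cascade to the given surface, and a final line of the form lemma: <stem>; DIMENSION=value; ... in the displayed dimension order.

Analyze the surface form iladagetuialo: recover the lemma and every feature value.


underlying: i-ladagtu-i-alo
RANK=ib - signalled by the affix i-
MOD=ak - signalled by the affix -i
ASPECT=lu - signalled by the affix -alo
check: iladagtuialo -> iladagetuialo
lemma: ladagtu; RANK=ib; MOD=ak; ASPECT=lu


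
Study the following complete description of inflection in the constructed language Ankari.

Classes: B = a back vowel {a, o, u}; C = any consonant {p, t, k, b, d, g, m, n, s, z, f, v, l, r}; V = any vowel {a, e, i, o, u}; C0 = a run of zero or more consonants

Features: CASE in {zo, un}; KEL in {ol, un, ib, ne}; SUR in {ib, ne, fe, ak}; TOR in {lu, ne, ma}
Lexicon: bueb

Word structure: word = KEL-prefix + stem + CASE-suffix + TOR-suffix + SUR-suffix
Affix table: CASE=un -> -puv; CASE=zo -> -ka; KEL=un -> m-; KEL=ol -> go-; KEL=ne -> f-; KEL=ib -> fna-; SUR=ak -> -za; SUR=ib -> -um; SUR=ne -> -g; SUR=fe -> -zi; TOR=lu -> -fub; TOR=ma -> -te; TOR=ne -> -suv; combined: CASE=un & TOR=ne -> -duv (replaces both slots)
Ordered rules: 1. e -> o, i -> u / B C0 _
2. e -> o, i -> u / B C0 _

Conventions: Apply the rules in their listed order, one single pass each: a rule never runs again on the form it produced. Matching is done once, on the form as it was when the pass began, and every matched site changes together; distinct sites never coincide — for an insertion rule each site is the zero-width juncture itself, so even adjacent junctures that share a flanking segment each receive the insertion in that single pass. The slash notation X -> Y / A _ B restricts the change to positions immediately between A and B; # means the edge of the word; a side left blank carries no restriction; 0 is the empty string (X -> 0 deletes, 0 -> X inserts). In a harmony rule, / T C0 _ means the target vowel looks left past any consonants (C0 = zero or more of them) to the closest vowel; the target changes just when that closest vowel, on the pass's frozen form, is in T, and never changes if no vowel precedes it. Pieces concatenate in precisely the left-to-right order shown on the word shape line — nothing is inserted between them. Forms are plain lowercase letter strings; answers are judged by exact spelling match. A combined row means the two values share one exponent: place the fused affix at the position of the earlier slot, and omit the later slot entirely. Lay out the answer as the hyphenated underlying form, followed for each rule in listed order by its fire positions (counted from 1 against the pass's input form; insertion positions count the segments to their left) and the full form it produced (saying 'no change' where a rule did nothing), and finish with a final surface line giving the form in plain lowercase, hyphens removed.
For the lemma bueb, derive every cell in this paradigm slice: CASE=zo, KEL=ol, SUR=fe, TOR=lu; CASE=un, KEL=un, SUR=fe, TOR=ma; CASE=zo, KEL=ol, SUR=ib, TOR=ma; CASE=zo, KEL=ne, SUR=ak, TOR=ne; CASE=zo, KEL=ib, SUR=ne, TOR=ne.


cell CASE=zo, KEL=ol, SUR=fe, TOR=lu:
underlying: go-bueb-ka-fub-zi
1. e -> o, i -> u / B C0 _: fires at position(s) 5, 13: gobuobkafubzu
2. e -> o, i -> u / B C0 _: no change
surface: gobuobkafubzu

cell CASE=un, KEL=un, SUR=fe, TOR=ma:
underlying: m-bueb-puv-te-zi
1. e -> o, i -> u / B C0 _: fires at position(s) 4, 10: mbuobpuvtozi
2. e -> o, i -> u / B C0 _: fires at position(s) 12: mbuobpuvtozu
surface: mbuobpuvtozu

cell CASE=zo, KEL=ol, SUR=ib, TOR=ma:
underlying: go-bueb-ka-te-um
1. e -> o, i -> u / B C0 _: fires at position(s) 5, 10: gobuobkatoum
2. e -> o, i -> u / B C0 _: no change
surface: gobuobkatoum

cell CASE=zo, KEL=ne, SUR=ak, TOR=ne:
underlying: f-bueb-ka-suv-za
1. e -> o, i -> u / B C0 _: fires at position(s) 4: fbuobkasuvza
2. e -> o, i -> u / B C0 _: no change
surface: fbuobkasuvza

cell CASE=zo, KEL=ib, SUR=ne, TOR=ne:
underlying: fna-bueb-ka-suv-g
1. e -> o, i -> u / B C0 _: fires at position(s) 6: fnabuobkasuvg
2. e -> o, i -> u / B C0 _: no change
surface: fnabuobkasuvg


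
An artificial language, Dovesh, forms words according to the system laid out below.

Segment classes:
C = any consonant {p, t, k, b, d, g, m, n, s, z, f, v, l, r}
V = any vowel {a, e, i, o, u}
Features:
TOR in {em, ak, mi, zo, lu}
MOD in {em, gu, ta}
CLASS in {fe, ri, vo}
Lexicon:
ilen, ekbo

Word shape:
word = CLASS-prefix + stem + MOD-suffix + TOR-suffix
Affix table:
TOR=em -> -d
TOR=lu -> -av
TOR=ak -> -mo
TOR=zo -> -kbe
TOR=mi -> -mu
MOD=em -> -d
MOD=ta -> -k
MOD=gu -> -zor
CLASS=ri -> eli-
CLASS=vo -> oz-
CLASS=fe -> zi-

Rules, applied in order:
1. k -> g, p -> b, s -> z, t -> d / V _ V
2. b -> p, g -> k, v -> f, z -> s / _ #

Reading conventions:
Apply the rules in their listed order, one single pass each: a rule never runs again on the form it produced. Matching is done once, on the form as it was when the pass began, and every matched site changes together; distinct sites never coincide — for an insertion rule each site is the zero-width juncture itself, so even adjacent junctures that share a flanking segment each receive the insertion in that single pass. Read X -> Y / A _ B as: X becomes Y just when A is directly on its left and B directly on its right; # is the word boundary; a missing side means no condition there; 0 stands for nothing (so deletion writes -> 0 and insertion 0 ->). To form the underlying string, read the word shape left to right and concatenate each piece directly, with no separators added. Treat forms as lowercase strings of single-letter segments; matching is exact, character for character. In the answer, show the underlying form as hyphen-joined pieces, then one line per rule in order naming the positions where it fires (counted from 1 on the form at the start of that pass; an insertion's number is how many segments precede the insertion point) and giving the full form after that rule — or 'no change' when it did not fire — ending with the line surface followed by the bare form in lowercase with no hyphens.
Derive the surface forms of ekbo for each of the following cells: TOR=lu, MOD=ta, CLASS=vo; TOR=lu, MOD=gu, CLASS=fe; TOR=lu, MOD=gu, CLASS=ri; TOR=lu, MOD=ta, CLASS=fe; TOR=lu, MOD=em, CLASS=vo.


cell TOR=lu, MOD=ta, CLASS=vo:
underlying: oz-ekbo-k-av
1. k -> g, p -> b, s -> z, t -> d / V _ V: fires at position(s) 7: ozekbogav
2. b -> p, g -> k, v -> f, z -> s / _ #: fires at position(s) 9: ozekbogaf
surface: ozekbogaf

cell TOR=lu, MOD=gu, CLASS=fe:
underlying: zi-ekbo-zor-av
1. k -> g, p -> b, s -> z, t -> d / V _ V: no change
2. b -> p, g -> k, v -> f, z -> s / _ #: fires at position(s) 11: ziekbozoraf
surface: ziekbozoraf

cell TOR=lu, MOD=gu, CLASS=ri:
underlying: eli-ekbo-zor-av
1. k -> g, p -> b, s -> z, t -> d / V _ V: no change
2. b -> p, g -> k, v -> f, z -> s / _ #: fires at position(s) 12: eliekbozoraf
surface: eliekbozoraf

cell TOR=lu, MOD=ta, CLASS=fe:
underlying: zi-ekbo-k-av
1. k -> g, p -> b, s -> z, t -> d / V _ V: fires at position(s) 7: ziekbogav
2. b -> p, g -> k, v -> f, z -> s / _ #: fires at position(s) 9: ziekbogaf
surface: ziekbogaf

cell TOR=lu, MOD=em, CLASS=vo:
underlying: oz-ekbo-d-av
1. k -> g, p -> b, s -> z, t -> d / V _ V: no change
2. b -> p, g -> k, v -> f, z -> s / _ #: fires at position(s) 9: ozekbodaf
surface: ozekbodaf


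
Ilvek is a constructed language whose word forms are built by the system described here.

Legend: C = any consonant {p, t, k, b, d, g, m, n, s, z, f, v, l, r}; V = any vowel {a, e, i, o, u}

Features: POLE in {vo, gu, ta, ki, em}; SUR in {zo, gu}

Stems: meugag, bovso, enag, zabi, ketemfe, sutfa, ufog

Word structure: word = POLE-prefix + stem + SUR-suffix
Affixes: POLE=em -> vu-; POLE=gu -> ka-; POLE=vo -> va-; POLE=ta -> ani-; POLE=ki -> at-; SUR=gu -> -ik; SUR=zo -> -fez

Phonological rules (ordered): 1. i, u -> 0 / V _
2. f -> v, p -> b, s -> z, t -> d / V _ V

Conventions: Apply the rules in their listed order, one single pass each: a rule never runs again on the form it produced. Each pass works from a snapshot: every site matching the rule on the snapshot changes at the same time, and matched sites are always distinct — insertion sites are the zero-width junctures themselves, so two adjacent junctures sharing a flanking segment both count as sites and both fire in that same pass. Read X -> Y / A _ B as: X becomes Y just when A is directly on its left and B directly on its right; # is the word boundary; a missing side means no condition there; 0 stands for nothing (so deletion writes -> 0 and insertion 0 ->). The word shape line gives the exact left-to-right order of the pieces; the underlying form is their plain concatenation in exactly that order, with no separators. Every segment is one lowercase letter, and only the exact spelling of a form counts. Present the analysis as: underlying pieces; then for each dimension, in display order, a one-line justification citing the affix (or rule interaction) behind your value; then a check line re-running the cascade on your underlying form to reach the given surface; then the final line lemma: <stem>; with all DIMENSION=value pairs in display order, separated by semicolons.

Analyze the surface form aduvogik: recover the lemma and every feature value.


underlying: at-ufog-ik
POLE=ki - signalled by the affix at-
SUR=gu - signalled by the affix -ik
check: atufogik -> atufogik -> aduvogik
lemma: ufog; POLE=ki; SUR=gu


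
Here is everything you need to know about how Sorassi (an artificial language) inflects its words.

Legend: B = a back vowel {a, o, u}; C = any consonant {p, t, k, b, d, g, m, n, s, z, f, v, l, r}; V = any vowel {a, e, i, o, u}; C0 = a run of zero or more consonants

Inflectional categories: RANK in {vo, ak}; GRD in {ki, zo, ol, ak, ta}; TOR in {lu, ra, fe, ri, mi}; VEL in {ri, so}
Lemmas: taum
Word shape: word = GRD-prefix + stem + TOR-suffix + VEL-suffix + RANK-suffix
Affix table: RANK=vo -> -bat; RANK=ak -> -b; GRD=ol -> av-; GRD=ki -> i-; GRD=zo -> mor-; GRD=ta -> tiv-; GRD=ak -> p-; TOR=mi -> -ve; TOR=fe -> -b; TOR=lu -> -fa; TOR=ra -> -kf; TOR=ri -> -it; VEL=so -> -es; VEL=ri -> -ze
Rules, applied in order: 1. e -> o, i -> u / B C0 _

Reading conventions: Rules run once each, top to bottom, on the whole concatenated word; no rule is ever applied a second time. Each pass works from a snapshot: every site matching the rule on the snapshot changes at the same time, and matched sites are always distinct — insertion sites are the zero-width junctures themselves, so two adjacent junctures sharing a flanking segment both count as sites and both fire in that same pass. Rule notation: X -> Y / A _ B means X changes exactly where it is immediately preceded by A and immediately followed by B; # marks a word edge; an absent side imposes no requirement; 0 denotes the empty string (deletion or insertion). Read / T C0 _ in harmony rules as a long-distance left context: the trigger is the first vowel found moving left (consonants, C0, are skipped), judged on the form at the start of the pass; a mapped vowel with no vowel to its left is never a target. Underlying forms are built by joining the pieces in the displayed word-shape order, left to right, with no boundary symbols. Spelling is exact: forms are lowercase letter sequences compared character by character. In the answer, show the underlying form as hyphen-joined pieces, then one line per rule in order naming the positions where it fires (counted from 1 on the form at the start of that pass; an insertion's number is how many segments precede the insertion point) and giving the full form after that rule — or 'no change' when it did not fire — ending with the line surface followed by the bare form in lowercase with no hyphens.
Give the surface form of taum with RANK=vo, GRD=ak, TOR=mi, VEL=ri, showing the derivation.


underlying: p-taum-ve-ze-bat
1. e -> o, i -> u / B C0 _: fires at position(s) 7: ptaumvozebat
surface: ptaumvozebat


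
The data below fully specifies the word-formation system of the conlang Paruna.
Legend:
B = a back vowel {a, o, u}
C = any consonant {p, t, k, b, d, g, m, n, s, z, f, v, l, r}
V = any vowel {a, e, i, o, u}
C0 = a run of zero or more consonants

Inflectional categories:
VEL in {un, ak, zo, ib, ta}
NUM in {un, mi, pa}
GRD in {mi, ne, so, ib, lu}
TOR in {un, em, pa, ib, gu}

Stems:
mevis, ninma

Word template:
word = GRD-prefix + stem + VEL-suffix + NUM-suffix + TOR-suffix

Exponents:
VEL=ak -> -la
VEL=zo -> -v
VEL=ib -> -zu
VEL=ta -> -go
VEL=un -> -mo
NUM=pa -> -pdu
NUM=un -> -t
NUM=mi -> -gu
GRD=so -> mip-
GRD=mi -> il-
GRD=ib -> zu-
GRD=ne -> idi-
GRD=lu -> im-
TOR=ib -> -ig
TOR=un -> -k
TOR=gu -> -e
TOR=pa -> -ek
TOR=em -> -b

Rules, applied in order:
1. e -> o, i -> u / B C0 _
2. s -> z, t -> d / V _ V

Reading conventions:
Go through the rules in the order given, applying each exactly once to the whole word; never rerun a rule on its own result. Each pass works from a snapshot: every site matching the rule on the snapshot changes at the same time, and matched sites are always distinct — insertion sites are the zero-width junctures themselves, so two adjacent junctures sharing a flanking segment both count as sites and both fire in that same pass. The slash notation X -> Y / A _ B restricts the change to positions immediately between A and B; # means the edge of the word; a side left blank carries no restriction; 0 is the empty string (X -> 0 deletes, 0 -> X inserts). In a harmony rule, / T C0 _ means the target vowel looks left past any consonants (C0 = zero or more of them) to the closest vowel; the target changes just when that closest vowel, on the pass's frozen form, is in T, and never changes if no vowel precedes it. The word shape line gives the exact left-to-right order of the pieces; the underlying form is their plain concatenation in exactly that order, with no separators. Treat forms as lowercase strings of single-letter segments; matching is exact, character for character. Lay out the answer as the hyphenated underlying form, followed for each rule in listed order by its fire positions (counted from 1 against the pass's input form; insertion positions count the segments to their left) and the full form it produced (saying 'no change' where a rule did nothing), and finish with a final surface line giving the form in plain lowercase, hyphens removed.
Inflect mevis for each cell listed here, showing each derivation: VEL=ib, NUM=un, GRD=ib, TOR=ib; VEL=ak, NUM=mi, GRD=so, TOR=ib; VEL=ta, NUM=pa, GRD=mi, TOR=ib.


cell VEL=ib, NUM=un, GRD=ib, TOR=ib:
underlying: zu-mevis-zu-t-ig
1. e -> o, i -> u / B C0 _: fires at position(s) 4, 11: zumoviszutug
2. s -> z, t -> d / V _ V: fires at position(s) 10: zumoviszudug
surface: zumoviszudug

cell VEL=ak, NUM=mi, GRD=so, TOR=ib:
underlying: mip-mevis-la-gu-ig
1. e -> o, i -> u / B C0 _: fires at position(s) 13: mipmevislaguug
2. s -> z, t -> d / V _ V: no change
surface: mipmevislaguug

cell VEL=ta, NUM=pa, GRD=mi, TOR=ib:
underlying: il-mevis-go-pdu-ig
1. e -> o, i -> u / B C0 _: fires at position(s) 13: ilmevisgopduug
2. s -> z, t -> d / V _ V: no change
surface: ilmevisgopduug


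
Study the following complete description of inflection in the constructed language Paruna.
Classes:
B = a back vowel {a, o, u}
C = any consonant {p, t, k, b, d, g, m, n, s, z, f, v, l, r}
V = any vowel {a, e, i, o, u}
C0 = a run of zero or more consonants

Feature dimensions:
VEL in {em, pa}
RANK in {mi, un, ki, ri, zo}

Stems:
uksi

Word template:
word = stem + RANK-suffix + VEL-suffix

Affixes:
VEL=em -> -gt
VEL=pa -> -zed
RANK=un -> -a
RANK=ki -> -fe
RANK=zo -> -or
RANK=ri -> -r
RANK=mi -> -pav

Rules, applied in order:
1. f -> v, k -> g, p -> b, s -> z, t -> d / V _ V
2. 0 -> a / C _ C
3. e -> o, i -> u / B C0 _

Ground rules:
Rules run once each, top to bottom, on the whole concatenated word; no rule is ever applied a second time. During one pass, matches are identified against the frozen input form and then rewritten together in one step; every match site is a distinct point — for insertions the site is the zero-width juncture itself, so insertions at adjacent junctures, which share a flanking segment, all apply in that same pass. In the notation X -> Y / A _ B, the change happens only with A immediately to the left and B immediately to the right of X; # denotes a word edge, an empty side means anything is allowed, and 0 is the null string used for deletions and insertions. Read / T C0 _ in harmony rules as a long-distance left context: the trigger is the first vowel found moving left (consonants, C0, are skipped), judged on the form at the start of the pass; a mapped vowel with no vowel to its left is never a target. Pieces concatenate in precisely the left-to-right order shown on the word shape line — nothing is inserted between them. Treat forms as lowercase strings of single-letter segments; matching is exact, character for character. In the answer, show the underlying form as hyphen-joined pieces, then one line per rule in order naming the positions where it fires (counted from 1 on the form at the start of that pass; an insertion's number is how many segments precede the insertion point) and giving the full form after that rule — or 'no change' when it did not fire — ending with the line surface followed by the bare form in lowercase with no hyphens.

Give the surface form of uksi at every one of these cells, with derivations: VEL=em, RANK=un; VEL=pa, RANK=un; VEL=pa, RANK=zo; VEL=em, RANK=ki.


cell VEL=em, RANK=un:
underlying: uksi-a-gt
1. f -> v, k -> g, p -> b, s -> z, t -> d / V _ V: no change
2. 0 -> a / C _ C: inserts after position(s) 2, 6: ukasiagat
3. e -> o, i -> u / B C0 _: fires at position(s) 5: ukasuagat
surface: ukasuagat

cell VEL=pa, RANK=un:
underlying: uksi-a-zed
1. f -> v, k -> g, p -> b, s -> z, t -> d / V _ V: no change
2. 0 -> a / C _ C: inserts after position(s) 2: ukasiazed
3. e -> o, i -> u / B C0 _: fires at position(s) 5, 8: ukasuazod
surface: ukasuazod

cell VEL=pa, RANK=zo:
underlying: uksi-or-zed
1. f -> v, k -> g, p -> b, s -> z, t -> d / V _ V: no change
2. 0 -> a / C _ C: inserts after position(s) 2, 6: ukasiorazed
3. e -> o, i -> u / B C0 _: fires at position(s) 5, 10: ukasuorazod
surface: ukasuorazod

cell VEL=em, RANK=ki:
underlying: uksi-fe-gt
1. f -> v, k -> g, p -> b, s -> z, t -> d / V _ V: fires at position(s) 5: uksivegt
2. 0 -> a / C _ C: inserts after position(s) 2, 7: ukasivegat
3. e -> o, i -> u / B C0 _: fires at position(s) 5: ukasuvegat
surface: ukasuvegat


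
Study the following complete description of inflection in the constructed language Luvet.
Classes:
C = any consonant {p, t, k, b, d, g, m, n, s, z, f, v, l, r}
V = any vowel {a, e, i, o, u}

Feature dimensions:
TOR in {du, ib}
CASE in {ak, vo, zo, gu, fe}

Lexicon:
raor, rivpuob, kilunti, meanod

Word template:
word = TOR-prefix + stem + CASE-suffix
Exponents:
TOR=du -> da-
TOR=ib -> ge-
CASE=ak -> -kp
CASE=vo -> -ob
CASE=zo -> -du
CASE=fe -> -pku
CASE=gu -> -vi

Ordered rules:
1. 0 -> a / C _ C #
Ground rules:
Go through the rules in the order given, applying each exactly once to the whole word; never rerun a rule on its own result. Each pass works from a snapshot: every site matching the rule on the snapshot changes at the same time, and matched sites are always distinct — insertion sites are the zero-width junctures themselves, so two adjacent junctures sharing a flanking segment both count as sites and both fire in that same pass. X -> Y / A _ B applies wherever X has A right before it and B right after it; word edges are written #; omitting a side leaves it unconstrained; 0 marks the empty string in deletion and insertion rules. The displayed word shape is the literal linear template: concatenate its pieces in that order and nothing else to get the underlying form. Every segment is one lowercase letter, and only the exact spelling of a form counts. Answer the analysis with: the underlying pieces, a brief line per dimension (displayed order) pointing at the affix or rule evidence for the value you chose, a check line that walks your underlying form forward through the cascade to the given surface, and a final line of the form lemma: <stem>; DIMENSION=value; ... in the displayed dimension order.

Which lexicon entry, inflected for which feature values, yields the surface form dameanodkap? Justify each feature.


underlying: da-meanod-kp
TOR=du - signalled by the affix da-
CASE=ak - signalled by the affix -kp
check: dameanodkp -> dameanodkap
lemma: meanod; TOR=du; CASE=ak


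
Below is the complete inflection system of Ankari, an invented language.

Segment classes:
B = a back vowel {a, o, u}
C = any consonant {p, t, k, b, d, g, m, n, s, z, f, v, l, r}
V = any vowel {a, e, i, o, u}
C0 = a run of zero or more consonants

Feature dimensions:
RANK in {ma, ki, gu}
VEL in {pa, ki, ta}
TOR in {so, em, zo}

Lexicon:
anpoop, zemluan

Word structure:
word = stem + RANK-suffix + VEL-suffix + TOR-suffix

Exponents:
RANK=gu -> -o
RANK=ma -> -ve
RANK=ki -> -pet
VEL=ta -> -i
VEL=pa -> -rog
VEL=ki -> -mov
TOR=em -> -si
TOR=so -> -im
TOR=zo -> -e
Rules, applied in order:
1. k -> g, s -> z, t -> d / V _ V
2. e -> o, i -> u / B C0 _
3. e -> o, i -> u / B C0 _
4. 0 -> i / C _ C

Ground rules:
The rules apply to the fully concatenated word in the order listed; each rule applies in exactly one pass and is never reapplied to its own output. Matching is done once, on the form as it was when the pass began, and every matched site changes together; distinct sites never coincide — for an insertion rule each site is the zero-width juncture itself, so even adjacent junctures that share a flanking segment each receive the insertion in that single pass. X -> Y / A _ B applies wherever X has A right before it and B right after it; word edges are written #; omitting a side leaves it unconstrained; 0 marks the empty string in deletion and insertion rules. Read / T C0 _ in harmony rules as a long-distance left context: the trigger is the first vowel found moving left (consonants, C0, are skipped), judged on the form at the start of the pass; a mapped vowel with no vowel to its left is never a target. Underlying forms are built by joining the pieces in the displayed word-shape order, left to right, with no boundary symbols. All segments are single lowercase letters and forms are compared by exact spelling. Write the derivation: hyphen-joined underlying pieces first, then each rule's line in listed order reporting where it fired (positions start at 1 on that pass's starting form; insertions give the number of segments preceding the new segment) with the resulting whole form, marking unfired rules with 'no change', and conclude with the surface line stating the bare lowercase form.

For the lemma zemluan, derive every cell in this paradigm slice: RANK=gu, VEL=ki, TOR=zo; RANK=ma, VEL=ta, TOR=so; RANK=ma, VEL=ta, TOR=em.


cell RANK=gu, VEL=ki, TOR=zo:
underlying: zemluan-o-mov-e
1. k -> g, s -> z, t -> d / V _ V: no change
2. e -> o, i -> u / B C0 _: fires at position(s) 12: zemluanomovo
3. e -> o, i -> u / B C0 _: no change
4. 0 -> i / C _ C: inserts after position(s) 3: zemiluanomovo
surface: zemiluanomovo

cell RANK=ma, VEL=ta, TOR=so:
underlying: zemluan-ve-i-im
1. k -> g, s -> z, t -> d / V _ V: no change
2. e -> o, i -> u / B C0 _: fires at position(s) 9: zemluanvoiim
3. e -> o, i -> u / B C0 _: fires at position(s) 10: zemluanvouim
4. 0 -> i / C _ C: inserts after position(s) 3, 7: zemiluanivouim
surface: zemiluanivouim

cell RANK=ma, VEL=ta, TOR=em:
underlying: zemluan-ve-i-si
1. k -> g, s -> z, t -> d / V _ V: fires at position(s) 11: zemluanveizi
2. e -> o, i -> u / B C0 _: fires at position(s) 9: zemluanvoizi
3. e -> o, i -> u / B C0 _: fires at position(s) 10: zemluanvouzi
4. 0 -> i / C _ C: inserts after position(s) 3, 7: zemiluanivouzi
surface: zemiluanivouzi
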